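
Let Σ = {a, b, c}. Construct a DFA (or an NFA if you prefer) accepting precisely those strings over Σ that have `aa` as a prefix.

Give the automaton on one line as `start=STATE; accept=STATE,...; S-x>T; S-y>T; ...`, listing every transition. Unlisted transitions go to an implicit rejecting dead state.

Walk along `aa` while the input agrees: from q0 take `a` to q1, and so on. Any deviation drops to the rejecting sink q3. Once q2 is reached the prefix is confirmed and every continuation is accepted.
        a   b   c  
>  q0   q1  q3  q3 
   q1   q2  q3  q3 
 * q2   q2  q2  q2 
   q3   q3  q3  q3 
(> = start, * = accepting)

start=q0; accept=q2; q0-a>q1; q0-b>q3; q0-c>q3; q1-a>q2; q1-b>q3; q1-c>q3; q2-a>q2; q2-b>q2; q2-c>q2; q3-a>q3; q3-b>q3; q3-c>q3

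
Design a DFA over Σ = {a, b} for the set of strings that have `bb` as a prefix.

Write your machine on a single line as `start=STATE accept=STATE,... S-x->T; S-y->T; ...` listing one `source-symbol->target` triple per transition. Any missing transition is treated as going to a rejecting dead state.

start=q0; accept=q2; q0-a->q3; q0-b->q1; q1-a->q3; q1-b->q2; q2-a->q2; q2-b->q2; q3-a->q3; q3-b->q3

Walk along `bb` while the input agrees: from q0 take `b` to q1, and so on. Any deviation drops to the rejecting sink q3. Once q2 is reached the prefix is confirmed and every continuation is accepted.
With 4 states:
        a   b  
>  q0   q3  q1 
   q1   q3  q2 
 * q2   q2  q2 
   q3   q3  q3 
(> = start, * = accepting)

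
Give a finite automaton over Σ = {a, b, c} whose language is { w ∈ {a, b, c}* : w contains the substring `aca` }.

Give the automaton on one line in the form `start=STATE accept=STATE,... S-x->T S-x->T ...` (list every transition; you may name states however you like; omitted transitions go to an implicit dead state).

start=s0 accept=s3 s0-a->s1 s0-b->s0 s0-c->s0 s1-a->s1 s1-b->s0 s1-c->s2 s2-a->s3 s2-b->s0 s2-c->s0 s3-a->s3 s3-b->s3 s3-c->s3

Track how much of `aca` has been matched so far: state s0 is no progress, s3 is the absorbing accept state reached once `aca` has occurred. Intermediate states record partial matches; on a mismatch, fall back to the longest reusable overlap.
A 4-state machine:
        a   b   c  
>  s0   s1  s0  s0 
   s1   s1  s0  s2 
   s2   s3  s0  s0 
 * s3   s3  s3  s3 
(> = start, * = accepting)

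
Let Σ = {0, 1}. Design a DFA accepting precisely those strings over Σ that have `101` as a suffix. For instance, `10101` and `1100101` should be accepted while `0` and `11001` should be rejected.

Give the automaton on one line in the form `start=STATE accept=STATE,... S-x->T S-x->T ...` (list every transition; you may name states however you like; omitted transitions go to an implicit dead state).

start=q0 accept=q3 q0-0->q0 q0-1->q1 q1-0->q2 q1-1->q1 q2-0->q0 q2-1->q3 q3-0->q2 q3-1->q1

Let each state record the length of the longest suffix of the input read so far that is also a prefix of `101`. q1 means the last symbol is `1`; q2 means the last 2 symbols are `10`; q3 means the last 3 symbols are `101`. Accept only at q3, where the string currently ends in `101`.
        0   1  
>  q0   q0  q1 
   q1   q2  q1 
   q2   q0  q3 
 * q3   q2  q1 
(> = start, * = accepting)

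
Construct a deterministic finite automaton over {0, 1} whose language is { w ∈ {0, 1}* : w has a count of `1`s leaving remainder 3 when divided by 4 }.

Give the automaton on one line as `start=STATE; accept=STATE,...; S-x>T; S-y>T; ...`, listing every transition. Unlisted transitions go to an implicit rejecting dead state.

Keep the running count of `1`s modulo 4: each `1` advances along the cycle s0 → s1 → s2 → s3 → s0 while other symbols loop. Accept at s3.
With 4 states:
        0   1  
>  s0   s0  s1 
   s1   s1  s2 
   s2   s2  s3 
 * s3   s3  s0 
(> = start, * = accepting)

start=s0; accept=s3; s0-0>s0; s0-1>s1; s1-0>s1; s1-1>s2; s2-0>s2; s2-1>s3; s3-0>s3; s3-1>s0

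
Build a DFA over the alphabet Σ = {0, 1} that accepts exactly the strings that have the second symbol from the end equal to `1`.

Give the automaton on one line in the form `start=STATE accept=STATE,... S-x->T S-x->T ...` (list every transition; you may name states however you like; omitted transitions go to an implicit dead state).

Because acceptance depends on a position counted from the end, the machine has to buffer the most recent 2 symbols. Make each state the string of the last up-to-2 symbols read; on input `x` shift the window left and append `x`. Accept when the buffered window has length 2 and begins with `1`.
A 7-state machine:
        0   1  
>  q0   q1  q2 
   q1   q3  q4 
   q2   q5  q6 
   q3   q3  q4 
   q4   q5  q6 
 * q5   q3  q4 
 * q6   q5  q6 
(> = start, * = accepting)

start=q0 accept=q5,q6 q0-0->q1 q0-1->q2 q1-0->q3 q1-1->q4 q2-0->q5 q2-1->q6 q3-0->q3 q3-1->q4 q4-0->q5 q4-1->q6 q5-0->q3 q5-1->q4 q6-0->q5 q6-1->q6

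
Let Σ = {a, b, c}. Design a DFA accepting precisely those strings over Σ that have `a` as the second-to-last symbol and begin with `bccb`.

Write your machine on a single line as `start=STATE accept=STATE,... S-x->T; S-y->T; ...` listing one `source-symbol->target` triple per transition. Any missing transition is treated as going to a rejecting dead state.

start=q0; accept=q7,q8; q0-a->q1; q0-b->q2; q0-c->q1; q1-a->q1; q1-b->q1; q1-c->q1; q2-a->q1; q2-b->q1; q2-c->q3; q3-a->q1; q3-b->q1; q3-c->q4; q4-a->q1; q4-b->q5; q4-c->q1; q5-a->q6; q5-b->q5; q5-c->q5; q6-a->q7; q6-b->q8; q6-c->q8; q7-a->q7; q7-b->q8; q7-c->q8; q8-a->q6; q8-b->q5; q8-c->q5

Build one automaton per condition and run them in lockstep. The first has 13 states tracking the last 2 symbols read; the second has 6 states tracking whether the input so far still matches the prefix `bccb`. A product state is a pair (one from each), accepting exactly when both do. After merging equivalent states the machine shrinks.
        a   b   c  
>  q0   q1  q2  q1 
   q1   q1  q1  q1 
   q2   q1  q1  q3 
   q3   q1  q1  q4 
   q4   q1  q5  q1 
   q5   q6  q5  q5 
   q6   q7  q8  q8 
 * q7   q7  q8  q8 
 * q8   q6  q5  q5 
(> = start, * = accepting)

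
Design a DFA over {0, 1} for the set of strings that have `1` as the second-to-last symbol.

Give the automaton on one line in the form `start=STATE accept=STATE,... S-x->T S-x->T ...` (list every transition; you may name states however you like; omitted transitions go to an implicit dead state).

start=q0 accept=q5,q6 q0-0->q1 q0-1->q2 q1-0->q3 q1-1->q4 q2-0->q5 q2-1->q6 q3-0->q3 q3-1->q4 q4-0->q5 q4-1->q6 q5-0->q3 q5-1->q4 q6-0->q5 q6-1->q6

Because acceptance depends on a position counted from the end, the machine has to buffer the most recent 2 symbols. Make each state the string of the last up-to-2 symbols read; on input `x` shift the window left and append `x`. Accept when the buffered window has length 2 and begins with `1`.
7 states suffice.
        0   1  
>  q0   q1  q2 
   q1   q3  q4 
   q2   q5  q6 
   q3   q3  q4 
   q4   q5  q6 
 * q5   q3  q4 
 * q6   q5  q6 
(> = start, * = accepting)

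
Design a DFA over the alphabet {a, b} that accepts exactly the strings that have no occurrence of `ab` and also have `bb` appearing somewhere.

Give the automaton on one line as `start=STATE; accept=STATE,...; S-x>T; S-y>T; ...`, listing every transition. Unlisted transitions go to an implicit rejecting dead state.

Run two small machines in parallel and take their product. The first has 3 states tracking partial matches of the forbidden pattern `ab`; the second has 3 states tracking whether and how much of `bb` has been seen. A product state is a pair (one from each), accepting exactly when both do. Equivalent product states are then merged.
5 states suffice.
        a   b  
>  S0   S1  S2 
   S1   S1  S1 
   S2   S1  S3 
 * S3   S4  S3 
 * S4   S4  S1 
(> = start, * = accepting)

start=S0; accept=S3,S4; S0-a>S1; S0-b>S2; S1-a>S1; S1-b>S1; S2-a>S1; S2-b>S3; S3-a>S4; S3-b>S3; S4-a>S4; S4-b>S1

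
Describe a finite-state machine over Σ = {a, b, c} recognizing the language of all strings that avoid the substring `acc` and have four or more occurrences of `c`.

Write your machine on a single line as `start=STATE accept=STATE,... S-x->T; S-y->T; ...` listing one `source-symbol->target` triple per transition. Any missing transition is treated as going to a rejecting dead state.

Build one automaton per condition and run them in lockstep. The first has 4 states tracking partial matches of the forbidden pattern `acc`; the second has 6 states tracking the count of `c`s, saturating at 5. A product state is a pair (one from each), accepting exactly when both do. Equivalent product states are then merged.
15 states suffice.
          a    b    c  
>  q0     q1   q0   q2 
   q1     q1   q0   q3 
   q2     q4   q2   q5 
   q3     q4   q2   q6 
   q4     q4   q2   q7 
   q5     q8   q5   q9 
   q6     q6   q6   q6 
   q7     q8   q5   q6 
   q8     q8   q5  q10 
   q9    q11   q9  q12 
   q10   q11   q9   q6 
   q11   q11   q9  q13 
 * q12   q14  q12  q12 
 * q13   q14  q12   q6 
 * q14   q14  q12  q13 
(> = start, * = accepting)

start=q0; accept=q12,q13,q14; q0-a->q1; q0-b->q0; q0-c->q2; q1-a->q1; q1-b->q0; q1-c->q3; q2-a->q4; q2-b->q2; q2-c->q5; q3-a->q4; q3-b->q2; q3-c->q6; q4-a->q4; q4-b->q2; q4-c->q7; q5-a->q8; q5-b->q5; q5-c->q9; q6-a->q6; q6-b->q6; q6-c->q6; q7-a->q8; q7-b->q5; q7-c->q6; q8-a->q8; q8-b->q5; q8-c->q10; q9-a->q11; q9-b->q9; q9-c->q12; q10-a->q11; q10-b->q9; q10-c->q6; q11-a->q11; q11-b->q9; q11-c->q13; q12-a->q14; q12-b->q12; q12-c->q12; q13-a->q14; q13-b->q12; q13-c->q6; q14-a->q14; q14-b->q12; q14-c->q13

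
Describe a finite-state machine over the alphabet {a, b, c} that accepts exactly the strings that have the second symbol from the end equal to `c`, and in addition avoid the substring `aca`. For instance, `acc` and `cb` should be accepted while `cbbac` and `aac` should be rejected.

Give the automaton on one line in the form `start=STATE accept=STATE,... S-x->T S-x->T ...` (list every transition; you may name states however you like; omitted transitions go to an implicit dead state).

Handle the two conditions separately and then intersect. One (13 states) tracks the last 2 symbols read; the other (4 states) tracks partial matches of the forbidden pattern `aca`. Each combined state is a pair, one component from each; accept when both components accept.
          a    b    c  
>  s0     s1   s2   s3 
   s1     s4   s5   s6 
   s2     s7   s8   s9 
   s3    s10  s11  s12 
   s4     s4   s5   s6 
   s5     s7   s8   s9 
   s6    s13  s11  s12 
   s7     s4   s5   s6 
   s8     s7   s8   s9 
   s9    s10  s11  s12 
 * s10    s4   s5   s6 
 * s11    s7   s8   s9 
 * s12   s10  s11  s12 
   s13   s14  s15  s16 
   s14   s14  s15  s16 
   s15   s17  s18  s19 
   s16   s13  s20  s21 
   s17   s14  s15  s16 
   s18   s17  s18  s19 
   s19   s13  s20  s21 
   s20   s17  s18  s19 
   s21   s13  s20  s21 
(> = start, * = accepting)

start=s0 accept=s10,s11,s12 s0-a->s1 s0-b->s2 s0-c->s3 s1-a->s4 s1-b->s5 s1-c->s6 s2-a->s7 s2-b->s8 s2-c->s9 s3-a->s10 s3-b->s11 s3-c->s12 s4-a->s4 s4-b->s5 s4-c->s6 s5-a->s7 s5-b->s8 s5-c->s9 s6-a->s13 s6-b->s11 s6-c->s12 s7-a->s4 s7-b->s5 s7-c->s6 s8-a->s7 s8-b->s8 s8-c->s9 s9-a->s10 s9-b->s11 s9-c->s12 s10-a->s4 s10-b->s5 s10-c->s6 s11-a->s7 s11-b->s8 s11-c->s9 s12-a->s10 s12-b->s11 s12-c->s12 s13-a->s14 s13-b->s15 s13-c->s16 s14-a->s14 s14-b->s15 s14-c->s16 s15-a->s17 s15-b->s18 s15-c->s19 s16-a->s13 s16-b->s20 s16-c->s21 s17-a->s14 s17-b->s15 s17-c->s16 s18-a->s17 s18-b->s18 s18-c->s19 s19-a->s13 s19-b->s20 s19-c->s21 s20-a->s17 s20-b->s18 s20-c->s19 s21-a->s13 s21-b->s20 s21-c->s21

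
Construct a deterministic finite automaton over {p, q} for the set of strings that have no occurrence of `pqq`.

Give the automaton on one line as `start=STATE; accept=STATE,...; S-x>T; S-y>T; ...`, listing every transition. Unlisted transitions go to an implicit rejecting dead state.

Track partial matches of the forbidden pattern `pqq`. State s3 is a dead state reached once `pqq` has occurred; every other state accepts. s0 means no part of `pqq` is currently matched.
4 states suffice.
        p   q  
>* s0   s1  s0 
 * s1   s1  s2 
 * s2   s1  s3 
   s3   s3  s3 
(> = start, * = accepting)

start=s0; accept=s0,s1,s2; s0-p>s1; s0-q>s0; s1-p>s1; s1-q>s2; s2-p>s1; s2-q>s3; s3-p>s3; s3-q>s3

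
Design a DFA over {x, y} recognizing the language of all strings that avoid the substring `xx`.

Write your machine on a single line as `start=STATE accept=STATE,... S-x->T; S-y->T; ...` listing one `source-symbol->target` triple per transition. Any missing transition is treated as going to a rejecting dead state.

start=A; accept=A,B; A-x->B; A-y->A; B-x->C; B-y->A; C-x->C; C-y->C

Track partial matches of the forbidden pattern `xx`. State C is a dead state reached once `xx` has occurred; every other state accepts. A means no part of `xx` is currently matched.
With 3 states:
       x  y 
>* A   B  A 
 * B   C  A 
   C   C  C 
(> = start, * = accepting)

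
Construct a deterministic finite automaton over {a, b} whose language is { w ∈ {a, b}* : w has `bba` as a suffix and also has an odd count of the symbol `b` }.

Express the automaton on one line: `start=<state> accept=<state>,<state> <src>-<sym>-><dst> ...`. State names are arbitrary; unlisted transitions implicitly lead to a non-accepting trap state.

start=q0 accept=q4 q0-a->q0 q0-b->q1 q1-a->q1 q1-b->q2 q2-a->q0 q2-b->q3 q3-a->q4 q3-b->q2 q4-a->q1 q4-b->q2

Build one automaton per condition and run them in lockstep. One (4 states) tracks how much of the suffix `bba` has currently been matched; the other (2 states) tracks the count of `b`s modulo 2. Each combined state is a pair, one component from each; accept when both components accept. After merging equivalent states the machine shrinks.
With 5 states:
        a   b  
>  q0   q0  q1 
   q1   q1  q2 
   q2   q0  q3 
   q3   q4  q2 
 * q4   q1  q2 
(> = start, * = accepting)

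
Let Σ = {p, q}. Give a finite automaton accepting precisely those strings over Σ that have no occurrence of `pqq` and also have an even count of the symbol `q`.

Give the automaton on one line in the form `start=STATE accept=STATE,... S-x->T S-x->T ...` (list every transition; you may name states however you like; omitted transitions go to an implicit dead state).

start=S0 accept=S0,S1,S6 S0-p->S1 S0-q->S2 S1-p->S1 S1-q->S3 S2-p->S4 S2-q->S0 S3-p->S4 S3-q->S5 S4-p->S4 S4-q->S6 S5-p->S5 S5-q->S7 S6-p->S1 S6-q->S7 S7-p->S7 S7-q->S5

Run two small machines in parallel and take their product. One (4 states) tracks partial matches of the forbidden pattern `pqq`; the other (2 states) tracks the count of `q`s modulo 2. Each combined state is a pair, one component from each; accept when both components accept.
8 states suffice.
        p   q  
>* S0   S1  S2 
 * S1   S1  S3 
   S2   S4  S0 
   S3   S4  S5 
   S4   S4  S6 
   S5   S5  S7 
 * S6   S1  S7 
   S7   S7  S5 
(> = start, * = accepting)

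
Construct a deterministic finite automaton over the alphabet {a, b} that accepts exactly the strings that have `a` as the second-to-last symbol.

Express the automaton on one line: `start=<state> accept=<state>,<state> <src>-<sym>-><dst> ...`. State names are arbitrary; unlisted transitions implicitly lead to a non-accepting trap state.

start=s0 accept=s3,s4 s0-a->s1 s0-b->s2 s1-a->s3 s1-b->s4 s2-a->s5 s2-b->s6 s3-a->s3 s3-b->s4 s4-a->s5 s4-b->s6 s5-a->s3 s5-b->s4 s6-a->s5 s6-b->s6

Because acceptance depends on a position counted from the end, the machine has to buffer the most recent 2 symbols. Make each state the string of the last up-to-2 symbols read; on input `x` shift the window left and append `x`. Accept when the buffered window has length 2 and begins with `a`.
A 7-state machine:
        a   b  
>  s0   s1  s2 
   s1   s3  s4 
   s2   s5  s6 
 * s3   s3  s4 
 * s4   s5  s6 
   s5   s3  s4 
   s6   s5  s6 
(> = start, * = accepting)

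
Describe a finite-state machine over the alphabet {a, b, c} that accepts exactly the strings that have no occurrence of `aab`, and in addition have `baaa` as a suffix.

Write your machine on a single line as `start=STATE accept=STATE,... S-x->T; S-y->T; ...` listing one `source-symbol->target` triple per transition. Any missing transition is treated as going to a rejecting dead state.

Run two small machines in parallel and take their product. One (4 states) tracks partial matches of the forbidden pattern `aab`; the other (5 states) tracks how much of the suffix `baaa` has currently been matched. Each combined state is a pair, one component from each; accept when both components accept.
With 12 states:
          a    b    c  
>  q0     q1   q2   q0 
   q1     q3   q2   q0 
   q2     q4   q2   q0 
   q3     q3   q5   q0 
   q4     q6   q2   q0 
   q5     q7   q5   q8 
   q6     q9   q5   q0 
   q7    q10   q5   q8 
   q8     q8   q5   q8 
 * q9     q3   q5   q0 
   q10   q11   q5   q8 
   q11    q8   q5   q8 
(> = start, * = accepting)

start=q0; accept=q9; q0-a->q1; q0-b->q2; q0-c->q0; q1-a->q3; q1-b->q2; q1-c->q0; q2-a->q4; q2-b->q2; q2-c->q0; q3-a->q3; q3-b->q5; q3-c->q0; q4-a->q6; q4-b->q2; q4-c->q0; q5-a->q7; q5-b->q5; q5-c->q8; q6-a->q9; q6-b->q5; q6-c->q0; q7-a->q10; q7-b->q5; q7-c->q8; q8-a->q8; q8-b->q5; q8-c->q8; q9-a->q3; q9-b->q5; q9-c->q0; q10-a->q11; q10-b->q5; q10-c->q8; q11-a->q8; q11-b->q5; q11-c->q8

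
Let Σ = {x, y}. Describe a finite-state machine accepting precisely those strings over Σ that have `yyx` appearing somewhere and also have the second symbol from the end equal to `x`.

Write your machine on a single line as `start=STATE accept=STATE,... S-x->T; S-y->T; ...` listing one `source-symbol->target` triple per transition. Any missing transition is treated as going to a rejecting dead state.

start=s0; accept=s8,s9; s0-x->s1; s0-y->s2; s1-x->s3; s1-y->s4; s2-x->s5; s2-y->s6; s3-x->s3; s3-y->s4; s4-x->s5; s4-y->s6; s5-x->s3; s5-y->s4; s6-x->s7; s6-y->s6; s7-x->s8; s7-y->s9; s8-x->s8; s8-y->s9; s9-x->s7; s9-y->s10; s10-x->s7; s10-y->s10

Run two small machines in parallel and take their product. The first has 4 states tracking whether and how much of `yyx` has been seen; the second has 7 states tracking the last 2 symbols read. A product state is a pair (one from each), accepting exactly when both do.
          x    y  
>  s0     s1   s2 
   s1     s3   s4 
   s2     s5   s6 
   s3     s3   s4 
   s4     s5   s6 
   s5     s3   s4 
   s6     s7   s6 
   s7     s8   s9 
 * s8     s8   s9 
 * s9     s7  s10 
   s10    s7  s10 
(> = start, * = accepting)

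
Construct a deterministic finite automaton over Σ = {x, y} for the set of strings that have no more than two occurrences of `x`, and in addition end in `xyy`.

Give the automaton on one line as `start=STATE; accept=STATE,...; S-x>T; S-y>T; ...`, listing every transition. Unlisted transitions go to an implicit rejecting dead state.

start=A; accept=G,I; A-x>B; A-y>A; B-x>C; B-y>D; C-x>E; C-y>F; D-x>C; D-y>G; E-x>E; E-y>H; F-x>E; F-y>I; G-x>C; G-y>J; H-x>E; H-y>K; I-x>E; I-y>L; J-x>C; J-y>J; K-x>E; K-y>M; L-x>E; L-y>L; M-x>E; M-y>M

Build one automaton per condition and run them in lockstep. One (4 states) tracks the count of `x`s, saturating at 3; the other (4 states) tracks how much of the suffix `xyy` has currently been matched. Each combined state is a pair, one component from each; accept when both components accept.
With 13 states:
       x  y 
>  A   B  A 
   B   C  D 
   C   E  F 
   D   C  G 
   E   E  H 
   F   E  I 
 * G   C  J 
   H   E  K 
 * I   E  L 
   J   C  J 
   K   E  M 
   L   E  L 
   M   E  M 
(> = start, * = accepting)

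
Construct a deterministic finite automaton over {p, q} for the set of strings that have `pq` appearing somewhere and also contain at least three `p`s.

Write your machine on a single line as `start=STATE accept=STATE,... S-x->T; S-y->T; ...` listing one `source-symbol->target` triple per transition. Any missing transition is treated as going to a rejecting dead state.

start=A; accept=H,I; A-p->B; A-q->A; B-p->C; B-q->D; C-p->E; C-q->F; D-p->F; D-q->D; E-p->G; E-q->H; F-p->H; F-q->F; G-p->G; G-q->I; H-p->I; H-q->H; I-p->I; I-q->I

Build one automaton per condition and run them in lockstep. The first has 3 states tracking whether and how much of `pq` has been seen; the second has 5 states tracking the count of `p`s, saturating at 4. A product state is a pair (one from each), accepting exactly when both do.
A 9-state machine:
       p  q 
>  A   B  A 
   B   C  D 
   C   E  F 
   D   F  D 
   E   G  H 
   F   H  F 
   G   G  I 
 * H   I  H 
 * I   I  I 
(> = start, * = accepting)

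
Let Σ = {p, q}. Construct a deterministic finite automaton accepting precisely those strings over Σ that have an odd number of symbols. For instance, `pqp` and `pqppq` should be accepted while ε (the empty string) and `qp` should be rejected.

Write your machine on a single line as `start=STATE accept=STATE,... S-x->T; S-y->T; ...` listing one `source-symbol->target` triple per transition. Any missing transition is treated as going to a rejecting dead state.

start=S0; accept=S1; S0-p->S1; S0-q->S1; S1-p->S0; S1-q->S0

Count input length modulo 2: every symbol advances one step around the cycle S0 → S1 → S0. Accept at S1.
2 states suffice.
        p   q  
>  S0   S1  S1 
 * S1   S0  S0 
(> = start, * = accepting)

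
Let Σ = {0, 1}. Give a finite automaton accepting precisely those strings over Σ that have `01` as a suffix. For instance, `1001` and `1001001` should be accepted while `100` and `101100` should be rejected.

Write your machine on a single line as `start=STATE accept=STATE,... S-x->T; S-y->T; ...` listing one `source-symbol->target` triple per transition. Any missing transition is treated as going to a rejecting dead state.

Let each state record the length of the longest suffix of the input read so far that is also a prefix of `01`. q1 means the last symbol is `0`; q2 means the last 2 symbols are `01`. Accept only at q2, where the string currently ends in `01`.
A 3-state machine:
        0   1  
>  q0   q1  q0 
   q1   q1  q2 
 * q2   q1  q0 
(> = start, * = accepting)

start=q0; accept=q2; q0-0->q1; q0-1->q0; q1-0->q1; q1-1->q2; q2-0->q1; q2-1->q0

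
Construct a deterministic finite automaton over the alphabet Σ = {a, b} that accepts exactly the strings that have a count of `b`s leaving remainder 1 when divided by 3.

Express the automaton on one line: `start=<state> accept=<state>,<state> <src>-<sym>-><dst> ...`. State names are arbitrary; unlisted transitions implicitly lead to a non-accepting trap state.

The only thing that matters is how many `b`s have appeared, reduced mod 3. Use one state per residue: q0 for 0, …, q2 for 2. Reading `b` moves to the next residue; anything else stays put. q1 is accepting.
3 states suffice.
        a   b  
>  q0   q0  q1 
 * q1   q1  q2 
   q2   q2  q0 
(> = start, * = accepting)

start=q0 accept=q1 q0-a->q0 q0-b->q1 q1-a->q1 q1-b->q2 q2-a->q2 q2-b->q0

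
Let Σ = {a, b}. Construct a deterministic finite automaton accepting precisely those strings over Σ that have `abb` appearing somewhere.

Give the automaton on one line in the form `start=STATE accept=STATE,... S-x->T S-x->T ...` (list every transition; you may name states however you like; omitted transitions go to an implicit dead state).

States S0..S2 record the length of the longest prefix of `abb` that matches the current input suffix. Reaching S3 means `abb` has been seen, and we stay there forever. Accept from S3.
4 states suffice.
        a   b  
>  S0   S1  S0 
   S1   S1  S2 
   S2   S1  S3 
 * S3   S3  S3 
(> = start, * = accepting)

start=S0 accept=S3 S0-a->S1 S0-b->S0 S1-a->S1 S1-b->S2 S2-a->S1 S2-b->S3 S3-a->S3 S3-b->S3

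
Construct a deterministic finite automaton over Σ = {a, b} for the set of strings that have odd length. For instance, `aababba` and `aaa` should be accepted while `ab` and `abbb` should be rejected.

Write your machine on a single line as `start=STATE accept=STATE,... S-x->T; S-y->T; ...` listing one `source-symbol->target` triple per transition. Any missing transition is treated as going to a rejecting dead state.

Count input length modulo 2: every symbol advances one step around the cycle q0 → q1 → q0. Accept at q1.
With 2 states:
        a   b  
>  q0   q1  q1 
 * q1   q0  q0 
(> = start, * = accepting)

start=q0; accept=q1; q0-a->q1; q0-b->q1; q1-a->q0; q1-b->q0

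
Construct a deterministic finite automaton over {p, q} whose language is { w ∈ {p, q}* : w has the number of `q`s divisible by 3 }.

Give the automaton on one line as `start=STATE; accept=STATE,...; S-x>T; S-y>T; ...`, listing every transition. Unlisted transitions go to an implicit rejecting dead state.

start=s0; accept=s0; s0-p>s0; s0-q>s1; s1-p>s1; s1-q>s2; s2-p>s2; s2-q>s0

Keep the running count of `q`s modulo 3: each `q` advances along the cycle s0 → s1 → s2 → s0 while other symbols loop. Accept at s0.
3 states suffice.
        p   q  
>* s0   s0  s1 
   s1   s1  s2 
   s2   s2  s0 
(> = start, * = accepting)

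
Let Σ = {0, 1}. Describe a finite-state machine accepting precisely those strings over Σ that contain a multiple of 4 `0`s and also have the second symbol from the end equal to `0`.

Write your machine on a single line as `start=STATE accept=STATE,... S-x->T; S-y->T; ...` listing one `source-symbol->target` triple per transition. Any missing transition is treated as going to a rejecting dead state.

start=s0; accept=s4,s6; s0-0->s1; s0-1->s0; s1-0->s2; s1-1->s1; s2-0->s3; s2-1->s2; s3-0->s4; s3-1->s5; s4-0->s1; s4-1->s6; s5-0->s7; s5-1->s5; s6-0->s1; s6-1->s0; s7-0->s1; s7-1->s6

Run two small machines in parallel and take their product. One (4 states) tracks the count of `0`s modulo 4; the other (7 states) tracks the last 2 symbols read. Each combined state is a pair, one component from each; accept when both components accept. Minimizing collapses redundant product states.
        0   1  
>  s0   s1  s0 
   s1   s2  s1 
   s2   s3  s2 
   s3   s4  s5 
 * s4   s1  s6 
   s5   s7  s5 
 * s6   s1  s0 
   s7   s1  s6 
(> = start, * = accepting)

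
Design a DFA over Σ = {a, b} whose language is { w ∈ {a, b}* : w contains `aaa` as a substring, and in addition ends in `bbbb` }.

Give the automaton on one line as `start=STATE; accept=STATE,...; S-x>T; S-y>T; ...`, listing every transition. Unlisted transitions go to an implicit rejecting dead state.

start=S0; accept=S7; S0-a>S1; S0-b>S0; S1-a>S2; S1-b>S0; S2-a>S3; S2-b>S0; S3-a>S3; S3-b>S4; S4-a>S3; S4-b>S5; S5-a>S3; S5-b>S6; S6-a>S3; S6-b>S7; S7-a>S3; S7-b>S7

Handle the two conditions separately and then intersect. The first has 4 states tracking whether and how much of `aaa` has been seen; the second has 5 states tracking how much of the suffix `bbbb` has currently been matched. A product state is a pair (one from each), accepting exactly when both do. After merging equivalent states the machine shrinks.
An 8-state machine:
        a   b  
>  S0   S1  S0 
   S1   S2  S0 
   S2   S3  S0 
   S3   S3  S4 
   S4   S3  S5 
   S5   S3  S6 
   S6   S3  S7 
 * S7   S3  S7 
(> = start, * = accepting)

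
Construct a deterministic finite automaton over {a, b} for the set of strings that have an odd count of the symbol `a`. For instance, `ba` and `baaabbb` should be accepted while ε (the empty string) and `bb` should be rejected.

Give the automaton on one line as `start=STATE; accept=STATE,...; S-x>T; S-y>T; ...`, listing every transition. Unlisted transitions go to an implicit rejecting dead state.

start=q0; accept=q1; q0-a>q1; q0-b>q0; q1-a>q0; q1-b>q1

Keep the running count of `a`s modulo 2: each `a` advances along the cycle q0 → q1 → q0 while other symbols loop. Accept at q1.
A 2-state machine:
        a   b  
>  q0   q1  q0 
 * q1   q0  q1 
(> = start, * = accepting)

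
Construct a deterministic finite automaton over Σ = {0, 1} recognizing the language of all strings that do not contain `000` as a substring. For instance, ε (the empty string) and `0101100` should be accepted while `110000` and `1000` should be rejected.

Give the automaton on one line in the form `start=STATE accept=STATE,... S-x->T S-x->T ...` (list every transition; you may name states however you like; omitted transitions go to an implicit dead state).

start=q0 accept=q0,q1,q2 q0-0->q1 q0-1->q0 q1-0->q2 q1-1->q0 q2-0->q3 q2-1->q0 q3-0->q3 q3-1->q3

Track partial matches of the forbidden pattern `000`. State q3 is a dead state reached once `000` has occurred; every other state accepts. q0 means no part of `000` is currently matched.
4 states suffice.
        0   1  
>* q0   q1  q0 
 * q1   q2  q0 
 * q2   q3  q0 
   q3   q3  q3 
(> = start, * = accepting)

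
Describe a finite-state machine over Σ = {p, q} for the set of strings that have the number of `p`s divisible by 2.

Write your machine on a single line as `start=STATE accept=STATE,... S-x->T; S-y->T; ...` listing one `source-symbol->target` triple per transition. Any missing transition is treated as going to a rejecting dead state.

start=S0; accept=S0; S0-p->S1; S0-q->S0; S1-p->S0; S1-q->S1

Keep the running count of `p`s modulo 2: each `p` advances along the cycle S0 → S1 → S0 while other symbols loop. Accept at S0.
A 2-state machine:
        p   q  
>* S0   S1  S0 
   S1   S0  S1 
(> = start, * = accepting)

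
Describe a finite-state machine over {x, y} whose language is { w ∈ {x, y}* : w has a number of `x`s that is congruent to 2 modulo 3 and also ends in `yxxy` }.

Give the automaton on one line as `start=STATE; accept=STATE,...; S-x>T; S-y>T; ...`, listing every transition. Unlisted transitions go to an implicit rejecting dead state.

Build one automaton per condition and run them in lockstep. The first has 3 states tracking the count of `x`s modulo 3; the second has 5 states tracking how much of the suffix `yxxy` has currently been matched. A product state is a pair (one from each), accepting exactly when both do. After merging equivalent states the machine shrinks.
With 7 states:
        x   y  
>  q0   q1  q2 
   q1   q3  q1 
   q2   q4  q2 
   q3   q0  q3 
   q4   q5  q1 
   q5   q0  q6 
 * q6   q0  q3 
(> = start, * = accepting)

start=q0; accept=q6; q0-x>q1; q0-y>q2; q1-x>q3; q1-y>q1; q2-x>q4; q2-y>q2; q3-x>q0; q3-y>q3; q4-x>q5; q4-y>q1; q5-x>q0; q5-y>q6; q6-x>q0; q6-y>q3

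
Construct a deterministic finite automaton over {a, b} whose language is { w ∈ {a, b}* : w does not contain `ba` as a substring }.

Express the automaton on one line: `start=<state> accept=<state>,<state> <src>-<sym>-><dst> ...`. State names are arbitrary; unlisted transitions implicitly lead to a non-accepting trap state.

start=S0 accept=S0,S1 S0-a->S0 S0-b->S1 S1-a->S2 S1-b->S1 S2-a->S2 S2-b->S2

This is the complement of 'contains `ba`'. Use the same substring-matching states — S0 through S2 holding how much of `ba` has just been matched — but flip the accepting set: everything except the trap S2 accepts.
With 3 states:
        a   b  
>* S0   S0  S1 
 * S1   S2  S1 
   S2   S2  S2 
(> = start, * = accepting)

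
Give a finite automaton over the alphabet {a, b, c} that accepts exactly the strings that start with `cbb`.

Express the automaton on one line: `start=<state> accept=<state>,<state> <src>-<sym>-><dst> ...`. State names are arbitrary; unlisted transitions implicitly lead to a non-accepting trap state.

start=s0 accept=s3 s0-a->s4 s0-b->s4 s0-c->s1 s1-a->s4 s1-b->s2 s1-c->s4 s2-a->s4 s2-b->s3 s2-c->s4 s3-a->s3 s3-b->s3 s3-c->s3 s4-a->s4 s4-b->s4 s4-c->s4

Walk along `cbb` while the input agrees: from s0 take `c` to s1, and so on. Any deviation drops to the rejecting sink s4. Once s3 is reached the prefix is confirmed and every continuation is accepted.
A 5-state machine:
        a   b   c  
>  s0   s4  s4  s1 
   s1   s4  s2  s4 
   s2   s4  s3  s4 
 * s3   s3  s3  s3 
   s4   s4  s4  s4 
(> = start, * = accepting)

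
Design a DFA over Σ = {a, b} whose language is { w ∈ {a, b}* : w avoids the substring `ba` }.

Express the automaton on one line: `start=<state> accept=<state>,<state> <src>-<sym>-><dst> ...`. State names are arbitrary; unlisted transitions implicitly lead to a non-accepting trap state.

This is the complement of 'contains `ba`'. Use the same substring-matching states — q0 through q2 holding how much of `ba` has just been matched — but flip the accepting set: everything except the trap q2 accepts.
        a   b  
>* q0   q0  q1 
 * q1   q2  q1 
   q2   q2  q2 
(> = start, * = accepting)

start=q0 accept=q0,q1 q0-a->q0 q0-b->q1 q1-a->q2 q1-b->q1 q2-a->q2 q2-b->q2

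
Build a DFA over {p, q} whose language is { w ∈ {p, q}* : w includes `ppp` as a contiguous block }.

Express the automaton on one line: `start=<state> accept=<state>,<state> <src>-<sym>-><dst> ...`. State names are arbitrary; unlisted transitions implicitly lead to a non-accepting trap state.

Track how much of `ppp` has been matched so far: state s0 is no progress, s3 is the absorbing accept state reached once `ppp` has occurred. Intermediate states record partial matches; on a mismatch, fall back to the longest reusable overlap.
A 4-state machine:
        p   q  
>  s0   s1  s0 
   s1   s2  s0 
   s2   s3  s0 
 * s3   s3  s3 
(> = start, * = accepting)

start=s0 accept=s3 s0-p->s1 s0-q->s0 s1-p->s2 s1-q->s0 s2-p->s3 s2-q->s0 s3-p->s3 s3-q->s3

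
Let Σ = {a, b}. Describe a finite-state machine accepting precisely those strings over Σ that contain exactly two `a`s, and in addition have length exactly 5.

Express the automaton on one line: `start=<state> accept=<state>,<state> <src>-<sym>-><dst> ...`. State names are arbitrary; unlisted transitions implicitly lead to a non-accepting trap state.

start=q0 accept=q12 q0-a->q1 q0-b->q2 q1-a->q3 q1-b->q4 q2-a->q4 q2-b->q5 q3-a->q6 q3-b->q7 q4-a->q7 q4-b->q8 q5-a->q8 q5-b->q9 q6-a->q6 q6-b->q6 q7-a->q6 q7-b->q10 q8-a->q10 q8-b->q11 q9-a->q11 q9-b->q6 q10-a->q6 q10-b->q12 q11-a->q12 q11-b->q6 q12-a->q6 q12-b->q6

Handle the two conditions separately and then intersect. The first has 4 states tracking the count of `a`s, saturating at 3; the second has 7 states tracking the input length, saturating at 6. A product state is a pair (one from each), accepting exactly when both do. Minimizing collapses redundant product states.
With 13 states:
          a    b  
>  q0     q1   q2 
   q1     q3   q4 
   q2     q4   q5 
   q3     q6   q7 
   q4     q7   q8 
   q5     q8   q9 
   q6     q6   q6 
   q7     q6  q10 
   q8    q10  q11 
   q9    q11   q6 
   q10    q6  q12 
   q11   q12   q6 
 * q12    q6   q6 
(> = start, * = accepting)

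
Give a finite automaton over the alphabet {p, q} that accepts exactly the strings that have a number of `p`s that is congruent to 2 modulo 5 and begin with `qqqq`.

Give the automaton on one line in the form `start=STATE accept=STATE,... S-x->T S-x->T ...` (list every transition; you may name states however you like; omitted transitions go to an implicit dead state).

Build one automaton per condition and run them in lockstep. One (5 states) tracks the count of `p`s modulo 5; the other (6 states) tracks whether the input so far still matches the prefix `qqqq`. Each combined state is a pair, one component from each; accept when both components accept.
A 14-state machine:
          p    q  
>  S0     S1   S2 
   S1     S3   S1 
   S2     S1   S4 
   S3     S5   S3 
   S4     S1   S6 
   S5     S7   S5 
   S6     S1   S8 
   S7     S9   S7 
   S8    S10   S8 
   S9     S1   S9 
   S10   S11  S10 
 * S11   S12  S11 
   S12   S13  S12 
   S13    S8  S13 
(> = start, * = accepting)

start=S0 accept=S11 S0-p->S1 S0-q->S2 S1-p->S3 S1-q->S1 S2-p->S1 S2-q->S4 S3-p->S5 S3-q->S3 S4-p->S1 S4-q->S6 S5-p->S7 S5-q->S5 S6-p->S1 S6-q->S8 S7-p->S9 S7-q->S7 S8-p->S10 S8-q->S8 S9-p->S1 S9-q->S9 S10-p->S11 S10-q->S10 S11-p->S12 S11-q->S11 S12-p->S13 S12-q->S12 S13-p->S8 S13-q->S13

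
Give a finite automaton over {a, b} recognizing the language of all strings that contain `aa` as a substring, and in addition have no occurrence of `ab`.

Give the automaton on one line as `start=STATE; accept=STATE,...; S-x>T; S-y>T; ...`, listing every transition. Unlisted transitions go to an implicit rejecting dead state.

start=q0; accept=q2; q0-a>q1; q0-b>q0; q1-a>q2; q1-b>q3; q2-a>q2; q2-b>q4; q3-a>q5; q3-b>q3; q4-a>q4; q4-b>q4; q5-a>q4; q5-b>q3

Build one automaton per condition and run them in lockstep. The first has 3 states tracking whether and how much of `aa` has been seen; the second has 3 states tracking partial matches of the forbidden pattern `ab`. A product state is a pair (one from each), accepting exactly when both do.
With 6 states:
        a   b  
>  q0   q1  q0 
   q1   q2  q3 
 * q2   q2  q4 
   q3   q5  q3 
   q4   q4  q4 
   q5   q4  q3 
(> = start, * = accepting)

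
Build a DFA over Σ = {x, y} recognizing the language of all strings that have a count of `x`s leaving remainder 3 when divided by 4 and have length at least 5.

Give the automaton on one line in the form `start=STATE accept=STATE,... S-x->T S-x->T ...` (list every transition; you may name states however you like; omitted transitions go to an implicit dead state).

start=S0 accept=S16,S21 S0-x->S1 S0-y->S2 S1-x->S3 S1-y->S4 S2-x->S4 S2-y->S5 S3-x->S6 S3-y->S7 S4-x->S7 S4-y->S8 S5-x->S8 S5-y->S9 S6-x->S10 S6-y->S11 S7-x->S11 S7-y->S12 S8-x->S12 S8-y->S13 S9-x->S13 S9-y->S10 S10-x->S14 S10-y->S15 S11-x->S15 S11-y->S16 S12-x->S16 S12-y->S17 S13-x->S17 S13-y->S14 S14-x->S18 S14-y->S19 S15-x->S19 S15-y->S20 S16-x->S20 S16-y->S21 S17-x->S21 S17-y->S18 S18-x->S21 S18-y->S18 S19-x->S18 S19-y->S19 S20-x->S19 S20-y->S20 S21-x->S20 S21-y->S21

Run two small machines in parallel and take their product. The first has 4 states tracking the count of `x`s modulo 4; the second has 7 states tracking the input length, saturating at 6. A product state is a pair (one from each), accepting exactly when both do.
With 22 states:
          x    y  
>  S0     S1   S2 
   S1     S3   S4 
   S2     S4   S5 
   S3     S6   S7 
   S4     S7   S8 
   S5     S8   S9 
   S6    S10  S11 
   S7    S11  S12 
   S8    S12  S13 
   S9    S13  S10 
   S10   S14  S15 
   S11   S15  S16 
   S12   S16  S17 
   S13   S17  S14 
   S14   S18  S19 
   S15   S19  S20 
 * S16   S20  S21 
   S17   S21  S18 
   S18   S21  S18 
   S19   S18  S19 
   S20   S19  S20 
 * S21   S20  S21 
(> = start, * = accepting)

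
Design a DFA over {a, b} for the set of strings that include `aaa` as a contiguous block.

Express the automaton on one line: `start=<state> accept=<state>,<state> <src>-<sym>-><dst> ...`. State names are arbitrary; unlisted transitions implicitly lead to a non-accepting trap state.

start=q0 accept=q3 q0-a->q1 q0-b->q0 q1-a->q2 q1-b->q0 q2-a->q3 q2-b->q0 q3-a->q3 q3-b->q3

States q0..q2 record the length of the longest prefix of `aaa` that matches the current input suffix. Reaching q3 means `aaa` has been seen, and we stay there forever. Accept from q3.
With 4 states:
        a   b  
>  q0   q1  q0 
   q1   q2  q0 
   q2   q3  q0 
 * q3   q3  q3 
(> = start, * = accepting)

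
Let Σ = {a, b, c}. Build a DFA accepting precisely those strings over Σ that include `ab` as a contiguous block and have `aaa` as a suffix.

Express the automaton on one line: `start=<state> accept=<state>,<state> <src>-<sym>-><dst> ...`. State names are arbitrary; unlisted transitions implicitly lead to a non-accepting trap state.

Build one automaton per condition and run them in lockstep. One (3 states) tracks whether and how much of `ab` has been seen; the other (4 states) tracks how much of the suffix `aaa` has currently been matched. Each combined state is a pair, one component from each; accept when both components accept.
        a   b   c  
>  S0   S1  S0  S0 
   S1   S2  S3  S0 
   S2   S4  S3  S0 
   S3   S5  S3  S3 
   S4   S4  S3  S0 
   S5   S6  S3  S3 
   S6   S7  S3  S3 
 * S7   S7  S3  S3 
(> = start, * = accepting)

start=S0 accept=S7 S0-a->S1 S0-b->S0 S0-c->S0 S1-a->S2 S1-b->S3 S1-c->S0 S2-a->S4 S2-b->S3 S2-c->S0 S3-a->S5 S3-b->S3 S3-c->S3 S4-a->S4 S4-b->S3 S4-c->S0 S5-a->S6 S5-b->S3 S5-c->S3 S6-a->S7 S6-b->S3 S6-c->S3 S7-a->S7 S7-b->S3 S7-c->S3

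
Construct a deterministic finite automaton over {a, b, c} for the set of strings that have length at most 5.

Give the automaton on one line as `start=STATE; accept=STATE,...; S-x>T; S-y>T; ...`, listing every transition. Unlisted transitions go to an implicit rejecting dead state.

start=s0; accept=s0,s1,s2,s3,s4,s5; s0-a>s1; s0-b>s1; s0-c>s1; s1-a>s2; s1-b>s2; s1-c>s2; s2-a>s3; s2-b>s3; s2-c>s3; s3-a>s4; s3-b>s4; s3-c>s4; s4-a>s5; s4-b>s5; s4-c>s5; s5-a>s6; s5-b>s6; s5-c>s6; s6-a>s6; s6-b>s6; s6-c>s6

Count input length up to 6: every symbol moves from s0 toward s6, which means 'more than 5' and absorbs. Accept from {s0, s1, s2, s3, s4, s5}.
With 7 states:
        a   b   c  
>* s0   s1  s1  s1 
 * s1   s2  s2  s2 
 * s2   s3  s3  s3 
 * s3   s4  s4  s4 
 * s4   s5  s5  s5 
 * s5   s6  s6  s6 
   s6   s6  s6  s6 
(> = start, * = accepting)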